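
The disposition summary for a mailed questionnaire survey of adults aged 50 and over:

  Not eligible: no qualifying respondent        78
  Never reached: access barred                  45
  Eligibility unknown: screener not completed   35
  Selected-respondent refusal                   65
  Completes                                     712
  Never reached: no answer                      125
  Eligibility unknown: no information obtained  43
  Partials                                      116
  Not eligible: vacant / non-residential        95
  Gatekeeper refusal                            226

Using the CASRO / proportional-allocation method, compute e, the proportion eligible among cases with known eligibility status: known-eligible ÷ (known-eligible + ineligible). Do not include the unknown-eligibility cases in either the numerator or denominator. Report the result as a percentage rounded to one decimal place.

Declined to participate = 226 + 65 = 291
No answer / not reached = 125 + 45 = 170
Unknown if eligible = 35 + 43 = 78
Screened out, ineligible = 78 + 95 = 173
Eligible (known) → 712 + 116 + 291 + 170 = 1289
e = 1289 / (1289 + 173) = 1289 / 1462 = 0.8817

88.2%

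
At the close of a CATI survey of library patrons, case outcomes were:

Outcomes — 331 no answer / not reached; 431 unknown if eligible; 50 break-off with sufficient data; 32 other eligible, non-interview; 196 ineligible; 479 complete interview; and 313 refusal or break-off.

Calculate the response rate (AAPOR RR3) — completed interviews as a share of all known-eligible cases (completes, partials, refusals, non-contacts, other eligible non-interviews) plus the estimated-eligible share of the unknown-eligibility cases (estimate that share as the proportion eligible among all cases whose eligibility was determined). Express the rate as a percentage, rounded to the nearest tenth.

30.4%

Num: 479
Determined eligible: 479 + 50 + 313 + 331 + 32 = 1205
e = 1205 / (1205 + 196) = 1205 / 1401 = 0.8601
Eligible share of unknowns: 0.8601 × 431 = 370.70
Base: 1205 + 370.70 = 1575.70
RR3 = 479 / 1575.70 = 0.3040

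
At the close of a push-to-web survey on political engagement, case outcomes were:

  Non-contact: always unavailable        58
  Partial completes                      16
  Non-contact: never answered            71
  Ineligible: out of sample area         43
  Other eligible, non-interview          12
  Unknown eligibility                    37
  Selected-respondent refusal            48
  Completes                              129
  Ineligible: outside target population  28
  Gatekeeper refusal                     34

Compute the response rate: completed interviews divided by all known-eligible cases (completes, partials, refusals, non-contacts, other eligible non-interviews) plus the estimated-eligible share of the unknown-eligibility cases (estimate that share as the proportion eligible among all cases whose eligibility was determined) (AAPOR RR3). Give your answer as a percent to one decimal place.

Refused = 34 + 48 = 82
Non-contacts = 71 + 58 = 129
Ineligible = 28 + 43 = 71
Numerator = 129
Known eligible = 129 + 16 + 82 + 129 + 12 = 368
e = 368 / (368 + 71) = 368 / 439 = 0.8383
e × U = 0.8383 × 37 = 31.02
Base = 368 + 31.02 = 399.02
RR3 = 129 / 399.02 = 0.3233

32.3%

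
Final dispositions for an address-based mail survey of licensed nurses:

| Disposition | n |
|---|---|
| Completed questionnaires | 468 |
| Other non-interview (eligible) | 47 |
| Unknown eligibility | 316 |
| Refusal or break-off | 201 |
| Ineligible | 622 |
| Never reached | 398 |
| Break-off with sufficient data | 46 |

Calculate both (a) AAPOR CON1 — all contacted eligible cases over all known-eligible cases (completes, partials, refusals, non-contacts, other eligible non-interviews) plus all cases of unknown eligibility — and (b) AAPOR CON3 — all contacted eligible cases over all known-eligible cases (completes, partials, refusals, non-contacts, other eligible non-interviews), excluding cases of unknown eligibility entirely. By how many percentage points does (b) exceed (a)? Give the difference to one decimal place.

Num = 468 + 46 + 201 + 47 = 762
Denominator = 468 + 46 + 201 + 398 + 47 + 316 = 1476
CON1 = 762 / 1476 = 0.5163
Denominator = 468 + 46 + 201 + 398 + 47 = 1160
CON3 = 762 / 1160 = 0.6569
Difference = 65.69 − 51.63 = 14.06 percentage points

14.1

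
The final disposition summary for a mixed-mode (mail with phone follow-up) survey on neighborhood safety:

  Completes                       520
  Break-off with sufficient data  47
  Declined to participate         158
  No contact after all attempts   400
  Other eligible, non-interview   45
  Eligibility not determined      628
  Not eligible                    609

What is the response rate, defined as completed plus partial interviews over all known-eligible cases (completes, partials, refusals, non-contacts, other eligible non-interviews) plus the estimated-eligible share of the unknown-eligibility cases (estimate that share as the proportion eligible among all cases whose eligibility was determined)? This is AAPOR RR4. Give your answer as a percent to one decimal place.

Numerator = 520 + 47 = 567
Eligible (known) = 520 + 47 + 158 + 400 + 45 = 1170
e = 1170 / (1170 + 609) = 1170 / 1779 = 0.6577
e × U = 0.6577 × 628 = 413.04
Base = 1170 + 413.04 = 1583.04
RR4 = 567 / 1583.04 = 0.3582

35.8%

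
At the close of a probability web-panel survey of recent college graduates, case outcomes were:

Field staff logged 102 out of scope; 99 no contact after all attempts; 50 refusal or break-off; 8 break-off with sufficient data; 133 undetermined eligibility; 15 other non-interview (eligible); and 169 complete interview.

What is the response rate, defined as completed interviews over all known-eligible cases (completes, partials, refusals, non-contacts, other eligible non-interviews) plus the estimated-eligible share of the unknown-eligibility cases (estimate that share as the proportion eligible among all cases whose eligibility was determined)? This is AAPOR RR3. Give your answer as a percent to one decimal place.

Top = 169
Determined eligible = 169 + 8 + 50 + 99 + 15 = 341
e = 341 / (341 + 102) = 341 / 443 = 0.7698
Estimated eligible among unknowns = 0.7698 × 133 = 102.38
Denominator = 341 + 102.38 = 443.38
RR3 = 169 / 443.38 = 0.3812

38.1%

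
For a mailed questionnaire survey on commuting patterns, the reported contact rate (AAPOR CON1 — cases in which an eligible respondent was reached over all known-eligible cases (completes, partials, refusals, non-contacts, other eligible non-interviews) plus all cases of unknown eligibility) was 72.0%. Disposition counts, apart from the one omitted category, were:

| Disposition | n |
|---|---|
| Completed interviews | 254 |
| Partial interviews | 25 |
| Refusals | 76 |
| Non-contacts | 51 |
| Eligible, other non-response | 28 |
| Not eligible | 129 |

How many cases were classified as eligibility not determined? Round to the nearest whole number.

98

Num → 254 + 25 + 76 + 28 = 383
CON1 = 383 / D = 0.720
D = 383 / 0.720 = 531.9
Other denominator terms total 434
eligibility not determined = 531.9 − 434 ≈ 98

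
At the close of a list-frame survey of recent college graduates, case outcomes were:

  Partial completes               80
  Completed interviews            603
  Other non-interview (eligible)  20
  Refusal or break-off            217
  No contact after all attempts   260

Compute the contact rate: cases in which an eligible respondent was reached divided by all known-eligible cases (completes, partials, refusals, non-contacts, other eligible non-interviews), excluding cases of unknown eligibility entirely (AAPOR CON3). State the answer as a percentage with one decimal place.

78.0%

Numerator: 603 + 80 + 217 + 20 = 920
Base: 603 + 80 + 217 + 260 + 20 = 1180
CON3 = 920 / 1180 = 0.7797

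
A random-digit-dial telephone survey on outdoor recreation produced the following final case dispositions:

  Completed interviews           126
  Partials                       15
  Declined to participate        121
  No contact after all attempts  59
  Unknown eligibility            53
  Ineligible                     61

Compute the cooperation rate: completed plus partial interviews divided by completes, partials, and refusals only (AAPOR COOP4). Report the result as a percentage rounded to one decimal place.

53.8%

Numerator → 126 + 15 = 141
Base → 126 + 15 + 121 = 262
COOP4 = 141 / 262 = 0.5382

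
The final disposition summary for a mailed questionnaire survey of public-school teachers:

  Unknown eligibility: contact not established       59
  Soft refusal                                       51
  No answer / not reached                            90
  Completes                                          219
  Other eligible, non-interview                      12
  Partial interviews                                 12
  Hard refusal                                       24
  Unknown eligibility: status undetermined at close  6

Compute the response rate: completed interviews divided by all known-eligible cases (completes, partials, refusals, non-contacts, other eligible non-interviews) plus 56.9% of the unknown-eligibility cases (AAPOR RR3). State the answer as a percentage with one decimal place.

49.2%

Declined to participate = 24 + 51 = 75
Unknown eligibility = 59 + 6 = 65
Top → 219
Eligible (known) → 219 + 12 + 75 + 90 + 12 = 408
e × U → 0.5690 × 65 = 36.98
Base → 408 + 36.98 = 444.98
RR3 = 219 / 444.98 = 0.4922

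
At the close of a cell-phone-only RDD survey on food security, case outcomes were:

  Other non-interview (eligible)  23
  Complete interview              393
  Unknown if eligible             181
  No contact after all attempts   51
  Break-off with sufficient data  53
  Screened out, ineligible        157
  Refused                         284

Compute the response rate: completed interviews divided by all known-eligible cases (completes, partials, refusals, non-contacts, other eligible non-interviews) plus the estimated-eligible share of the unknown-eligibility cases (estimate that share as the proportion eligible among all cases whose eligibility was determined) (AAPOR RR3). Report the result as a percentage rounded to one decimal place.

41.1%

Top → 393
Known eligible → 393 + 53 + 284 + 51 + 23 = 804
e = 804 / (804 + 157) = 804 / 961 = 0.8366
Eligible share of unknowns → 0.8366 × 181 = 151.42
Denom → 804 + 151.42 = 955.42
RR3 = 393 / 955.42 = 0.4113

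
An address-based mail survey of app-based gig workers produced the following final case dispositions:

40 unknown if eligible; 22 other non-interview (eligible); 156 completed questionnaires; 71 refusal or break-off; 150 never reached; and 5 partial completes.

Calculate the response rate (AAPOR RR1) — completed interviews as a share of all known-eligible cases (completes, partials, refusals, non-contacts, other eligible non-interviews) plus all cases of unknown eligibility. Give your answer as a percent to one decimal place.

35.1%

Numerator → 156
Denom → 156 + 5 + 71 + 150 + 22 + 40 = 444
RR1 = 156 / 444 = 0.3514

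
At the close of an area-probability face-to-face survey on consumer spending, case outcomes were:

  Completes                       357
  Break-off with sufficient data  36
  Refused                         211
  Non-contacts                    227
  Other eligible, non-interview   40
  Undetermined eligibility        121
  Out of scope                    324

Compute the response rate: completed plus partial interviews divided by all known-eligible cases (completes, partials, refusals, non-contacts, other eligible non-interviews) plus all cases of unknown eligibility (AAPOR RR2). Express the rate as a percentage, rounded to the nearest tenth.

39.6%

Numerator → 357 + 36 = 393
Denom → 357 + 36 + 211 + 227 + 40 + 121 = 992
RR2 = 393 / 992 = 0.3962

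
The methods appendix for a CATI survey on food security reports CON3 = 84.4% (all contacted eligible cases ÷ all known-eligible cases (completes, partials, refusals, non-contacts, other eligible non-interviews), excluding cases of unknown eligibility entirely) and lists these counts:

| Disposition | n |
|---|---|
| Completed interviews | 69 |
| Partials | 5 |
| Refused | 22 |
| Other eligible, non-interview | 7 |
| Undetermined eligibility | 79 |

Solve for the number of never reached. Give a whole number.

Num → 69 + 5 + 22 + 7 = 103
CON3 = 103 / D = 0.844
D = 103 / 0.844 = 122.0
Other denominator terms total 103
never reached = 122.0 − 103 ≈ 19

19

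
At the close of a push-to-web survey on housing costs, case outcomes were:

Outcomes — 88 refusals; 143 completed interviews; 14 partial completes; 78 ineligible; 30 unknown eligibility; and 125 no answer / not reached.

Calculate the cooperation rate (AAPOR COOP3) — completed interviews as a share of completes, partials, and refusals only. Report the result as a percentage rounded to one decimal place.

Num → 143
Denominator → 143 + 14 + 88 = 245
COOP3 = 143 / 245 = 0.5837

58.4%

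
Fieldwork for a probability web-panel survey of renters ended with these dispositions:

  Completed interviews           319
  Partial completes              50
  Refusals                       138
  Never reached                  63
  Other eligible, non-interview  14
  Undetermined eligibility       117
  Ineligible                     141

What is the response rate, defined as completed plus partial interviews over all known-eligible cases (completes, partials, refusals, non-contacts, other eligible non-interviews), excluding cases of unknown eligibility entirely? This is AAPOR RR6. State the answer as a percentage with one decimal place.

Num: 319 + 50 = 369
Denominator: 319 + 50 + 138 + 63 + 14 = 584
RR6 = 369 / 584 = 0.6318

63.2%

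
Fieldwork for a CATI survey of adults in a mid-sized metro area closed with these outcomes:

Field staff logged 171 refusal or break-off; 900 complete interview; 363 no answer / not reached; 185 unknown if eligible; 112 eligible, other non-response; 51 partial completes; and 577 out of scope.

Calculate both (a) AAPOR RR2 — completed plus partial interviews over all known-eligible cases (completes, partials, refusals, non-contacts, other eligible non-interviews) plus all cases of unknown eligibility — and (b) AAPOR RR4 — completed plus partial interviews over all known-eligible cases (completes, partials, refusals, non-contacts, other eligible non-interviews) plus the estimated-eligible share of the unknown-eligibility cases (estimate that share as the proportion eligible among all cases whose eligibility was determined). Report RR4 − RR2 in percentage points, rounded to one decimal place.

Numerator = 900 + 51 = 951
Base = 900 + 51 + 171 + 363 + 112 + 185 = 1782
RR2 = 951 / 1782 = 0.5337
Eligible (known) = 900 + 51 + 171 + 363 + 112 = 1597
e = 1597 / (1597 + 577) = 1597 / 2174 = 0.7346
Eligible share of unknowns = 0.7346 × 185 = 135.90
Base = 1597 + 135.90 = 1732.90
RR4 = 951 / 1732.90 = 0.5488
Difference = 54.88 − 53.37 = 1.51 percentage points

1.5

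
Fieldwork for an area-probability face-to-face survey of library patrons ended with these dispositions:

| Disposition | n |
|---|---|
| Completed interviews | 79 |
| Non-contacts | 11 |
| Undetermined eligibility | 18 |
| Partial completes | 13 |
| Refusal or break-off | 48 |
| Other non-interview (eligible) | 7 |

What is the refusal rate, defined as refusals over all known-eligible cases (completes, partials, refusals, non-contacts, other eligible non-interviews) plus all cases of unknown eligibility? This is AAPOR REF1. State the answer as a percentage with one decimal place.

27.3%

Numerator: 48
Denom: 79 + 13 + 48 + 11 + 7 + 18 = 176
REF1 = 48 / 176 = 0.2727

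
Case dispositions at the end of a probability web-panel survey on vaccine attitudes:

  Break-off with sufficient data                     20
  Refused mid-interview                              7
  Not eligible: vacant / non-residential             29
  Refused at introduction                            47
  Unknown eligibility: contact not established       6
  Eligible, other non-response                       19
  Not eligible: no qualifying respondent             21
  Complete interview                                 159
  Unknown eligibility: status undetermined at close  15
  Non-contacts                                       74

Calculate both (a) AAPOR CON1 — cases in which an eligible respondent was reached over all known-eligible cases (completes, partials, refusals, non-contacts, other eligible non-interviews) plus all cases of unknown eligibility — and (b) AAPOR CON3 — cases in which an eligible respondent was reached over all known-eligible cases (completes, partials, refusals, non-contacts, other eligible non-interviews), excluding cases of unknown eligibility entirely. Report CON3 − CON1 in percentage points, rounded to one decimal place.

4.7

Refused = 47 + 7 = 54
Undetermined eligibility = 6 + 15 = 21
Not eligible = 21 + 29 = 50
Num: 159 + 20 + 54 + 19 = 252
Denom: 159 + 20 + 54 + 74 + 19 + 21 = 347
CON1 = 252 / 347 = 0.7262
Denom: 159 + 20 + 54 + 74 + 19 = 326
CON3 = 252 / 326 = 0.7730
Difference = 77.30 − 72.62 = 4.68 percentage points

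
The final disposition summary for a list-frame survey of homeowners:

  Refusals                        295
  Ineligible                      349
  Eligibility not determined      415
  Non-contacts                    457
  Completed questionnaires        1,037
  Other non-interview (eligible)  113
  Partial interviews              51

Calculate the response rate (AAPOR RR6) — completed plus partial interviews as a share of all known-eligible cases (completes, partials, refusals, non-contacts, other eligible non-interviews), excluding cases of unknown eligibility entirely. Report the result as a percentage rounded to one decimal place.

Numerator = 1037 + 51 = 1088
Denominator = 1037 + 51 + 295 + 457 + 113 = 1953
RR6 = 1088 / 1953 = 0.5571

55.7%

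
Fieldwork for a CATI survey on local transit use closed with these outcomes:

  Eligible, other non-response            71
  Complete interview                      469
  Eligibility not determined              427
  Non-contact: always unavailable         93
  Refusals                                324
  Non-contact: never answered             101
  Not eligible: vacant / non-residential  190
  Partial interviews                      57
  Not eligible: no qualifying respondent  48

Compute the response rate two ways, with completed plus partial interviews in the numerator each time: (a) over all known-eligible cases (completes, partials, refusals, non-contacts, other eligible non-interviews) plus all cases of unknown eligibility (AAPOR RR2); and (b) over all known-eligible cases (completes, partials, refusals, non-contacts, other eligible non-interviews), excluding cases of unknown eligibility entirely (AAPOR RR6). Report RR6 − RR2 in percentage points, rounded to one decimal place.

No answer / not reached = 101 + 93 = 194
Screened out, ineligible = 48 + 190 = 238
Num → 469 + 57 = 526
Denominator → 469 + 57 + 324 + 194 + 71 + 427 = 1542
RR2 = 526 / 1542 = 0.3411
Denominator → 469 + 57 + 324 + 194 + 71 = 1115
RR6 = 526 / 1115 = 0.4717
Difference = 47.17 − 34.11 = 13.06 percentage points

13.1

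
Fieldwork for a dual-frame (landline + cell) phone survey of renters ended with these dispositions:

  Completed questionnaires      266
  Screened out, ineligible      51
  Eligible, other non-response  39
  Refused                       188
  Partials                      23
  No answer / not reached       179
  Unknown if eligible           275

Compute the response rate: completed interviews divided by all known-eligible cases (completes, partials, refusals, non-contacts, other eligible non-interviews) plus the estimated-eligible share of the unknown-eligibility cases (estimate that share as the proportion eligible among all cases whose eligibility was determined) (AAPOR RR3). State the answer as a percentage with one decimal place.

Top → 266
Known eligible → 266 + 23 + 188 + 179 + 39 = 695
e = 695 / (695 + 51) = 695 / 746 = 0.9316
Eligible share of unknowns → 0.9316 × 275 = 256.19
Denominator → 695 + 256.19 = 951.19
RR3 = 266 / 951.19 = 0.2796

28.0%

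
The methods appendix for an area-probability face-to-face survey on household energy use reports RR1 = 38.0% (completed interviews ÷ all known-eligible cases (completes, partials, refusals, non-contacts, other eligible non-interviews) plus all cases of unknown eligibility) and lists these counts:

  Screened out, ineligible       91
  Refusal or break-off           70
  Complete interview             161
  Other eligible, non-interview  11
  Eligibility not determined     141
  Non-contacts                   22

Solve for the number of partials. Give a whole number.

19

RR1 = 161 / D = 0.380
D = 161 / 0.380 = 423.7
Remaining denominator categories sum to 405
partials = 423.7 − 405 ≈ 19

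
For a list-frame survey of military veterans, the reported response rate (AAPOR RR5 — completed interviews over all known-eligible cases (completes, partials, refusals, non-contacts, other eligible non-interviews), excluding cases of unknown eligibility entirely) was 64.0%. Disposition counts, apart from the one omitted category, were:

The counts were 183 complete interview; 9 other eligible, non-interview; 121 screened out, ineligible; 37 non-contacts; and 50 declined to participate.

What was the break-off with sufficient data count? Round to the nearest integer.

RR5 = 183 / D = 0.640
D = 183 / 0.640 = 285.9
Remaining denominator categories sum to 279
break-off with sufficient data = 285.9 − 279 ≈ 7

7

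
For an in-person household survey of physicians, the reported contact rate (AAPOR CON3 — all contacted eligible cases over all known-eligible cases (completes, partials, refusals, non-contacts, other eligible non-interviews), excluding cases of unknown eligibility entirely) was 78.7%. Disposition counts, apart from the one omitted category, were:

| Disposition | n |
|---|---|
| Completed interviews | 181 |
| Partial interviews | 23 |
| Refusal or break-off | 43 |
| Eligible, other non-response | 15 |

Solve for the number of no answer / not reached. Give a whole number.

Numerator → 181 + 23 + 43 + 15 = 262
CON3 = 262 / D = 0.787
D = 262 / 0.787 = 332.9
Remaining denominator categories sum to 262
no answer / not reached = 332.9 − 262 ≈ 71

71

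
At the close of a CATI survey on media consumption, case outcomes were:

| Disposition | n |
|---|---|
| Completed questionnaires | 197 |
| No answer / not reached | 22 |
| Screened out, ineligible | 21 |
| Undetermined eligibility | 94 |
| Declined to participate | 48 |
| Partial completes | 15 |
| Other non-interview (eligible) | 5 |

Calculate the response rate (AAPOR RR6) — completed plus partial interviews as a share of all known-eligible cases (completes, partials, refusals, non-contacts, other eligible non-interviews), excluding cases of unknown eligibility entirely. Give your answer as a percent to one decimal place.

73.9%

Top: 197 + 15 = 212
Denom: 197 + 15 + 48 + 22 + 5 = 287
RR6 = 212 / 287 = 0.7387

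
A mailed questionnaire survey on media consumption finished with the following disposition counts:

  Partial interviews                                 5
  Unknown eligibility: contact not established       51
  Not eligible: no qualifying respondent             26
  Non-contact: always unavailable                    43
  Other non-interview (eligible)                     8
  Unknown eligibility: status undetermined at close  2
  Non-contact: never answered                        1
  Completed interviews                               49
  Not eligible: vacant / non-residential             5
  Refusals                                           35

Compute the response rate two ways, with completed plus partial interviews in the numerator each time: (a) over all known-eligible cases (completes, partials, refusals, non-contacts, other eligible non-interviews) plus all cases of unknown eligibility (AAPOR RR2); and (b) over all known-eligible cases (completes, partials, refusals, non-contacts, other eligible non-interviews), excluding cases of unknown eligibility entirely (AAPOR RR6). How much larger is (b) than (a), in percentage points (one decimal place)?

No answer / not reached = 1 + 43 = 44
Eligibility not determined = 51 + 2 = 53
Screened out, ineligible = 26 + 5 = 31
Numerator → 49 + 5 = 54
Denominator → 49 + 5 + 35 + 44 + 8 + 53 = 194
RR2 = 54 / 194 = 0.2784
Denominator → 49 + 5 + 35 + 44 + 8 = 141
RR6 = 54 / 141 = 0.3830
Difference = 38.30 − 27.84 = 10.46 percentage points

10.5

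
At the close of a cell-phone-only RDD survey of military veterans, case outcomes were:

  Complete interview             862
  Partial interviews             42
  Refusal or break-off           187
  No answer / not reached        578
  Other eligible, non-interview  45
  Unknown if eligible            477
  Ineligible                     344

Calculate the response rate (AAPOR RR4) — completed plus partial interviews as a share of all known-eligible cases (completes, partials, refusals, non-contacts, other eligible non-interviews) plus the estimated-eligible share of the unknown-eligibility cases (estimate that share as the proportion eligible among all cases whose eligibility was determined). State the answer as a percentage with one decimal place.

42.8%

Numerator = 862 + 42 = 904
Known eligible = 862 + 42 + 187 + 578 + 45 = 1714
e = 1714 / (1714 + 344) = 1714 / 2058 = 0.8328
Estimated eligible among unknowns = 0.8328 × 477 = 397.25
Denom = 1714 + 397.25 = 2111.25
RR4 = 904 / 2111.25 = 0.4282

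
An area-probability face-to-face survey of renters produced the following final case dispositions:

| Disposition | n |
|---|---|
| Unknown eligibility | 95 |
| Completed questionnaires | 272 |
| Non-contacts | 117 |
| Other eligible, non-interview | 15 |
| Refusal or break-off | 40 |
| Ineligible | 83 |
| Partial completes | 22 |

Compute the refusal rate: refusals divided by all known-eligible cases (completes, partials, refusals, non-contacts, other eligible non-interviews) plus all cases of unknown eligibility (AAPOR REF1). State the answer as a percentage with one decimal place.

7.1%

Numerator → 40
Base → 272 + 22 + 40 + 117 + 15 + 95 = 561
REF1 = 40 / 561 = 0.0713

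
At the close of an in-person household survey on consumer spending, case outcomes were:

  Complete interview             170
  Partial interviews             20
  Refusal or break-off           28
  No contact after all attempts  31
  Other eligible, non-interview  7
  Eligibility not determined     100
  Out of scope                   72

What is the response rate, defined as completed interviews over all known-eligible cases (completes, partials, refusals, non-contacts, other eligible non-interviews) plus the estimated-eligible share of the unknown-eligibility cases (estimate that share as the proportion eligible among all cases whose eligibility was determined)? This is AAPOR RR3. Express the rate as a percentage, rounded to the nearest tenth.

Top → 170
Determined eligible → 170 + 20 + 28 + 31 + 7 = 256
e = 256 / (256 + 72) = 256 / 328 = 0.7805
Estimated eligible among unknowns → 0.7805 × 100 = 78.05
Denominator → 256 + 78.05 = 334.05
RR3 = 170 / 334.05 = 0.5089

50.9%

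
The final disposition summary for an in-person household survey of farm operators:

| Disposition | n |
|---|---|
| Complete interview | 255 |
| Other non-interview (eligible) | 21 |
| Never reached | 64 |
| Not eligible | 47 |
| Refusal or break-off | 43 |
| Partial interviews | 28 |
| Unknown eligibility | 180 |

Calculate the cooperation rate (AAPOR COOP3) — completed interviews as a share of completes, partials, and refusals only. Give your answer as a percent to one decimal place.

Numerator = 255
Base = 255 + 28 + 43 = 326
COOP3 = 255 / 326 = 0.7822

78.2%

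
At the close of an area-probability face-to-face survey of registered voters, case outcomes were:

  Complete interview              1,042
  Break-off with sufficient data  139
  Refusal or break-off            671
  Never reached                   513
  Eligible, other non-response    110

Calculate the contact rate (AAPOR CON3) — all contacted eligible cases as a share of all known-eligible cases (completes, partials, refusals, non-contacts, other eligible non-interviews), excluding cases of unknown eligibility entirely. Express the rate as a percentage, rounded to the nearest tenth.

79.3%

Numerator → 1042 + 139 + 671 + 110 = 1962
Denom → 1042 + 139 + 671 + 513 + 110 = 2475
CON3 = 1962 / 2475 = 0.7927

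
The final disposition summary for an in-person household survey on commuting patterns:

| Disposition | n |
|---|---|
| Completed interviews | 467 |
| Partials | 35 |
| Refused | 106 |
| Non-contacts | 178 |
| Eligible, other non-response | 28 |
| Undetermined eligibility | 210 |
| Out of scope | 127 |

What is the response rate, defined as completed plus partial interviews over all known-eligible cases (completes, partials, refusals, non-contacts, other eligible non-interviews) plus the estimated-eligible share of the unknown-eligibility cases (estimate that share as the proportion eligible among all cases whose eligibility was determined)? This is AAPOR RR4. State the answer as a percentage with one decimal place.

50.4%

Numerator → 467 + 35 = 502
Known eligible → 467 + 35 + 106 + 178 + 28 = 814
e = 814 / (814 + 127) = 814 / 941 = 0.8650
Estimated eligible among unknowns → 0.8650 × 210 = 181.65
Base → 814 + 181.65 = 995.65
RR4 = 502 / 995.65 = 0.5042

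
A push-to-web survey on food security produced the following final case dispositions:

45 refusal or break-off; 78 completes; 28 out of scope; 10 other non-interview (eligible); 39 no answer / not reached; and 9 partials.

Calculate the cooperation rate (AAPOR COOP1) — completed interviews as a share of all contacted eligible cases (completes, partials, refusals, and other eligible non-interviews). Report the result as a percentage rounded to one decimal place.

Top: 78
Denom: 78 + 9 + 45 + 10 = 142
COOP1 = 78 / 142 = 0.5493

54.9%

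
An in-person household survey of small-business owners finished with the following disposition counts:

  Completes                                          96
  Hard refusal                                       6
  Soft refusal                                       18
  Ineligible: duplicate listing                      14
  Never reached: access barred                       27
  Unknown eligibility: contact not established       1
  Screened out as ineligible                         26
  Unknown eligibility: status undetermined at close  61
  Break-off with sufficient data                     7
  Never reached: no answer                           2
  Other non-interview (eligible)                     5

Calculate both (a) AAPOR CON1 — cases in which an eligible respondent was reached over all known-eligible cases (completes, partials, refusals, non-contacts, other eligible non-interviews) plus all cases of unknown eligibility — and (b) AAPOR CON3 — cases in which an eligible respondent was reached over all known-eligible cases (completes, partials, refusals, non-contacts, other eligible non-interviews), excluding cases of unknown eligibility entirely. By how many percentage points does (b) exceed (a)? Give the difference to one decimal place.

Refusals = 6 + 18 = 24
Non-contacts = 2 + 27 = 29
Unknown eligibility = 1 + 61 = 62
Not eligible = 26 + 14 = 40
Top: 96 + 7 + 24 + 5 = 132
Denominator: 96 + 7 + 24 + 29 + 5 + 62 = 223
CON1 = 132 / 223 = 0.5919
Denominator: 96 + 7 + 24 + 29 + 5 = 161
CON3 = 132 / 161 = 0.8199
Difference = 81.99 − 59.19 = 22.80 percentage points

22.8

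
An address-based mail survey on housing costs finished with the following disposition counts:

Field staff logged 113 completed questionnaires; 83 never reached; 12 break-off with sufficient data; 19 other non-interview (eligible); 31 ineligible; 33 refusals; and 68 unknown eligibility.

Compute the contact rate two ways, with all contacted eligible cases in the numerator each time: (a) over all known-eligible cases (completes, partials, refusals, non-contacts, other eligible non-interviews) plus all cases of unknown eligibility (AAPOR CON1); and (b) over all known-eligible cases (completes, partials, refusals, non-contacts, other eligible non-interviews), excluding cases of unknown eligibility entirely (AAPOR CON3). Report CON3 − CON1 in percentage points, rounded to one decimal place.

14.1

Top → 113 + 12 + 33 + 19 = 177
Base → 113 + 12 + 33 + 83 + 19 + 68 = 328
CON1 = 177 / 328 = 0.5396
Base → 113 + 12 + 33 + 83 + 19 = 260
CON3 = 177 / 260 = 0.6808
Difference = 68.08 − 53.96 = 14.12 percentage points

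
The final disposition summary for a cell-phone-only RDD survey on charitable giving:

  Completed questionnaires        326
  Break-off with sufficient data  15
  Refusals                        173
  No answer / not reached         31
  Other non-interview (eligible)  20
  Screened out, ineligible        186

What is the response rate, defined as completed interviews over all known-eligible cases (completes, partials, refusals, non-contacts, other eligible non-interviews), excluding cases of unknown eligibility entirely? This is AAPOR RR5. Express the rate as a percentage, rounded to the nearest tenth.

Numerator: 326
Base: 326 + 15 + 173 + 31 + 20 = 565
RR5 = 326 / 565 = 0.5770

57.7%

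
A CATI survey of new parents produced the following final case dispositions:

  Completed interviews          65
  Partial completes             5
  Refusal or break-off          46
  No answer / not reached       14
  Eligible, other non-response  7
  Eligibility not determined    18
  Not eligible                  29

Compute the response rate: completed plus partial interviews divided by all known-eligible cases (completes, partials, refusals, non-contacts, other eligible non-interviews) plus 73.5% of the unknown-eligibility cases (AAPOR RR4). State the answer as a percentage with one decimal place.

46.6%

Top: 65 + 5 = 70
Known eligible: 65 + 5 + 46 + 14 + 7 = 137
Eligible share of unknowns: 0.7350 × 18 = 13.23
Base: 137 + 13.23 = 150.23
RR4 = 70 / 150.23 = 0.4660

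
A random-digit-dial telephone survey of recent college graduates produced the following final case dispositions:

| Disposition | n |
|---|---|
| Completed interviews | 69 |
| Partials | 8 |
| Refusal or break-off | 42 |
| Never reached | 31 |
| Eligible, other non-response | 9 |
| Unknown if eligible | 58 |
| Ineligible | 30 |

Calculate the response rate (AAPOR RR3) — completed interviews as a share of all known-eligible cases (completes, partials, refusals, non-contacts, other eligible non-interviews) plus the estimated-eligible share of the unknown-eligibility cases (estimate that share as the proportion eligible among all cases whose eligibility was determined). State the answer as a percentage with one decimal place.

33.2%

Top → 69
Eligible (known) → 69 + 8 + 42 + 31 + 9 = 159
e = 159 / (159 + 30) = 159 / 189 = 0.8413
e × U → 0.8413 × 58 = 48.80
Denominator → 159 + 48.80 = 207.80
RR3 = 69 / 207.80 = 0.3321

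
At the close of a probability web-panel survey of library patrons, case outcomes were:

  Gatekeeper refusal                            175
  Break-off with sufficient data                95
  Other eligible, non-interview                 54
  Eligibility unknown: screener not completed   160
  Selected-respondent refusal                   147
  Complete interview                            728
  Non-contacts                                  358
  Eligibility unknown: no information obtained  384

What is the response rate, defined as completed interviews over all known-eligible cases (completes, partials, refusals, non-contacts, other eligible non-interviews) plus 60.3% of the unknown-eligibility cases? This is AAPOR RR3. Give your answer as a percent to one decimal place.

38.6%

Declined to participate = 175 + 147 = 322
Unknown if eligible = 160 + 384 = 544
Numerator: 728
Eligible (known): 728 + 95 + 322 + 358 + 54 = 1557
Estimated eligible among unknowns: 0.6030 × 544 = 328.03
Denom: 1557 + 328.03 = 1885.03
RR3 = 728 / 1885.03 = 0.3862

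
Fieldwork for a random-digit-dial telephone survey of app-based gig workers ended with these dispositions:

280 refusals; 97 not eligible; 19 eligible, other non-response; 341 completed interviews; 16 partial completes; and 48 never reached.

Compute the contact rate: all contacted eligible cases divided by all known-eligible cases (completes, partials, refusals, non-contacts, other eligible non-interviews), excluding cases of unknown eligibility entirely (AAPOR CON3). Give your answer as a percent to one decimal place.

Numerator → 341 + 16 + 280 + 19 = 656
Denom → 341 + 16 + 280 + 48 + 19 = 704
CON3 = 656 / 704 = 0.9318

93.2%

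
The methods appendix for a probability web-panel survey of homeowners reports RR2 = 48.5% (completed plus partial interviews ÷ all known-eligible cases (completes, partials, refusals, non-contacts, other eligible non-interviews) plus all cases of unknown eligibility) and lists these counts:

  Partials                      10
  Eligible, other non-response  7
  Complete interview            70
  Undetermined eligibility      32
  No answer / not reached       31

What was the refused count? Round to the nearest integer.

Top: 70 + 10 = 80
RR2 = 80 / D = 0.485
D = 80 / 0.485 = 164.9
Remaining denominator categories sum to 150
refused = 164.9 − 150 ≈ 15

15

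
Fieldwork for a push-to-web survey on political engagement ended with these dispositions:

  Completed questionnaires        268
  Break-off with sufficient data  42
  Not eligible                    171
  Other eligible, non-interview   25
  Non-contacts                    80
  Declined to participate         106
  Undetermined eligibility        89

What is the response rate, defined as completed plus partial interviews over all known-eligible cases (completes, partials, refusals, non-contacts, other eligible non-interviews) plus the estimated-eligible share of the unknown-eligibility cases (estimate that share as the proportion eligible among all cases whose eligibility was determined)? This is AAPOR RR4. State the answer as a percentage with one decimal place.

52.7%

Top: 268 + 42 = 310
Known eligible: 268 + 42 + 106 + 80 + 25 = 521
e = 521 / (521 + 171) = 521 / 692 = 0.7529
Estimated eligible among unknowns: 0.7529 × 89 = 67.01
Base: 521 + 67.01 = 588.01
RR4 = 310 / 588.01 = 0.5272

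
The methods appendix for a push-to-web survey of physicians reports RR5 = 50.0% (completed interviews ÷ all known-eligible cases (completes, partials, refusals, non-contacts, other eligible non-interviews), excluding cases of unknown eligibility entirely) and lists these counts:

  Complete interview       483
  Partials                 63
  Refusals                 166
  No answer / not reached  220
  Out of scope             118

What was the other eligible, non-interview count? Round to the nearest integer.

RR5 = 483 / D = 0.500
D = 483 / 0.500 = 966.0
Remaining denominator categories sum to 932
other eligible, non-interview = 966.0 − 932 ≈ 34

34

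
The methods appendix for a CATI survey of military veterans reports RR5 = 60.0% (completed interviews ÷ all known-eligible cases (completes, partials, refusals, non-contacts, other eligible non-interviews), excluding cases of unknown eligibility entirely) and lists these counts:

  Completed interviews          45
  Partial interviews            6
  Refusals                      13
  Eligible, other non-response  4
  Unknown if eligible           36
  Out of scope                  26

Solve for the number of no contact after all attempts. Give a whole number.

RR5 = 45 / D = 0.600
D = 45 / 0.600 = 75.0
Rest of base = 68
no contact after all attempts = 75.0 − 68 ≈ 7

7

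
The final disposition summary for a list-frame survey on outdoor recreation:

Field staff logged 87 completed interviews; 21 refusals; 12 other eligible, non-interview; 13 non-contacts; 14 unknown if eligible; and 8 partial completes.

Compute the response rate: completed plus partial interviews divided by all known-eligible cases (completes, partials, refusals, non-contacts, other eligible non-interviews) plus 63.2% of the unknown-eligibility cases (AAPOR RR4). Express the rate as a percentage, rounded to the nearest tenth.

Numerator = 87 + 8 = 95
Eligible (known) = 87 + 8 + 21 + 13 + 12 = 141
Eligible share of unknowns = 0.6320 × 14 = 8.85
Denominator = 141 + 8.85 = 149.85
RR4 = 95 / 149.85 = 0.6340

63.4%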